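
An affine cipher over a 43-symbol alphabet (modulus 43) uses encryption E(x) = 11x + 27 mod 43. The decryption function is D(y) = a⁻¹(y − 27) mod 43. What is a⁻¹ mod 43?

4

Run Euclid on (43, 11):
43 = 3*11 + 10
11 = 1*10 + 1
10 = 10*1 + 0
Since gcd(11, 43) = 1, back-substitute to write 1 as a combination:
1 = 11 − 10
1 = −43 + 4·11
So 11·4 ≡ 1 (mod 43).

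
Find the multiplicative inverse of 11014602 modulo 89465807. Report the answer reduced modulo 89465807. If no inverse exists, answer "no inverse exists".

Run Euclid on (89465807, 11014602):
89465807 = 8×11014602 + 1348991
11014602 = 8×1348991 + 222674
1348991 = 6×222674 + 12947
222674 = 17×12947 + 2575
12947 = 5×2575 + 72
2575 = 35×72 + 55
72 = 1×55 + 17
55 = 3×17 + 4
17 = 4×4 + 1
4 = 4×1 + 0
gcd = 1, so the inverse exists. Back-substitute:
1 = 17 − 4·4
1 = −4·55 + 13·17
1 = 13·72 − 17·55
1 = −17·2575 + 608·72
1 = 608·12947 − 3057·2575
1 = −3057·222674 + 52577·12947
1 = 52577·1348991 − 318519·222674
1 = −318519·11014602 + 2600729·1348991
1 = 2600729·89465807 − 21124351·11014602
Hence 11014602⁻¹ ≡ -21124351 ≡ 68341456 (mod 89465807).

68341456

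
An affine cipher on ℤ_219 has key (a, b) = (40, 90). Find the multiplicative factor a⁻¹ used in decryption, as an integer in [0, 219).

115

gcd(219, 40) by repeated division:
219 = 5×40 + 19
40 = 2×19 + 2
19 = 9×2 + 1
2 = 2×1 + 0
gcd = 1, so the inverse exists. Back-substitute:
1 = 19 − 9·2
1 = −9·40 + 19·19
1 = 19·219 − 104·40
Hence 40⁻¹ ≡ -104 ≡ 115 (mod 219).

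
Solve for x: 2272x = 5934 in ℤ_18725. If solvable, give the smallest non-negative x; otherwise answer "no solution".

7997

First find gcd(2272, 18725):
18725 = 8×2272 + 549
2272 = 4×549 + 76
549 = 7×76 + 17
76 = 4×17 + 8
17 = 2×8 + 1
8 = 8×1 + 0
gcd = 1, so a unique solution mod 18725 exists.
Back-substitute for the Bézout coefficients:
1 = 17 − 2·8
1 = −2·76 + 9·17
1 = 9·549 − 65·76
1 = −65·2272 + 269·549
1 = 269·18725 − 2217·2272
So 2272·(-2217) ≡ 1 (mod 18725), giving 2272⁻¹ ≡ 16508.
x ≡ 2272⁻¹·5934 ≡ 16508·5934 ≡ 7997 (mod 18725).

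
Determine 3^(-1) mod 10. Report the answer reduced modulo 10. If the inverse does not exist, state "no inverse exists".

7

Run Euclid on (10, 3):
10 = 3*3 + 1
3 = 3*1 + 0
The gcd is 1. Working backward:
1 = 10 − 3·3
So 3·(-3) ≡ 1 (mod 10), and -3 ≡ 7 (mod 10).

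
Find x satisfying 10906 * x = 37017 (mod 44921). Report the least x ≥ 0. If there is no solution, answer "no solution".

14086

First find gcd(10906, 44921):
44921 = 4·10906 + 1297
10906 = 8·1297 + 530
1297 = 2·530 + 237
530 = 2·237 + 56
237 = 4·56 + 13
56 = 4·13 + 4
13 = 3·4 + 1
4 = 4·1 + 0
gcd = 1, so a unique solution mod 44921 exists.
Back-substitute for the Bézout coefficients:
1 = 13 − 3·4
1 = −3·56 + 13·13
1 = 13·237 − 55·56
1 = −55·530 + 123·237
1 = 123·1297 − 301·530
1 = −301·10906 + 2531·1297
1 = 2531·44921 − 10425·10906
So 10906·(-10425) ≡ 1 (mod 44921), giving 10906⁻¹ ≡ 34496.
x ≡ 10906⁻¹·37017 ≡ 34496·37017 ≡ 14086 (mod 44921).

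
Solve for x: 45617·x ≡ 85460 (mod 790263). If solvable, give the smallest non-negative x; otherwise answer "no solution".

First find gcd(45617, 790263):
790263 = 17×45617 + 14774
45617 = 3×14774 + 1295
14774 = 11×1295 + 529
1295 = 2×529 + 237
529 = 2×237 + 55
237 = 4×55 + 17
55 = 3×17 + 4
17 = 4×4 + 1
4 = 4×1 + 0
gcd = 1, so a unique solution mod 790263 exists.
Back-substitute for the Bézout coefficients:
1 = 17 − 4·4
1 = −4·55 + 13·17
1 = 13·237 − 56·55
1 = −56·529 + 125·237
1 = 125·1295 − 306·529
1 = −306·14774 + 3491·1295
1 = 3491·45617 − 10779·14774
1 = −10779·790263 + 186734·45617
So 45617·(186734) ≡ 1 (mod 790263), giving 45617⁻¹ ≡ 186734.
x ≡ 45617⁻¹·85460 ≡ 186734·85460 ≡ 506881 (mod 790263).

506881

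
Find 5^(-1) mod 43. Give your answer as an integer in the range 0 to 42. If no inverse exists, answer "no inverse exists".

26

gcd(43, 5) by repeated division:
43 = 8*5 + 3
5 = 1*3 + 2
3 = 1*2 + 1
2 = 2*1 + 0
Since gcd(5, 43) = 1, back-substitute to write 1 as a combination:
1 = 3 − 2
1 = −5 + 2·3
1 = 2·43 − 17·5
So 5·(-17) ≡ 1 (mod 43), and -17 ≡ 26 (mod 43).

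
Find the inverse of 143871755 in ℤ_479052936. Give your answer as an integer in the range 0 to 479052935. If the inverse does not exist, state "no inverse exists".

60063635

Apply the Euclidean algorithm to 479052936 and 143871755:
479052936 = 3*143871755 + 47437671
143871755 = 3*47437671 + 1558742
47437671 = 30*1558742 + 675411
1558742 = 2*675411 + 207920
675411 = 3*207920 + 51651
207920 = 4*51651 + 1316
51651 = 39*1316 + 327
1316 = 4*327 + 8
327 = 40*8 + 7
8 = 1*7 + 1
7 = 7*1 + 0
Since gcd(143871755, 479052936) = 1, back-substitute to write 1 as a combination:
1 = 8 − 7
1 = −327 + 41·8
1 = 41·1316 − 165·327
1 = −165·51651 + 6476·1316
1 = 6476·207920 − 26069·51651
1 = −26069·675411 + 84683·207920
1 = 84683·1558742 − 195435·675411
1 = −195435·47437671 + 5947733·1558742
1 = 5947733·143871755 − 18038634·47437671
1 = −18038634·479052936 + 60063635·143871755
So 143871755·60063635 ≡ 1 (mod 479052936).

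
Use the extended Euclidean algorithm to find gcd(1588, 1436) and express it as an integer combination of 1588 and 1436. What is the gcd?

4

Repeated division:
1588 = 1·1436 + 152
1436 = 9·152 + 68
152 = 2·68 + 16
68 = 4·16 + 4
16 = 4·4 + 0
gcd(1588, 1436) = 4.
Express as a combination:
4 = 68 − 4·16
4 = −4·152 + 9·68
4 = 9·1436 − 85·152
4 = −85·1588 + 94·1436
So 4 = (-85)·1588 + (94)·1436.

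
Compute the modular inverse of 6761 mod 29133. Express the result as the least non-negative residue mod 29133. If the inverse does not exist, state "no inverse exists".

9023

gcd(29133, 6761) by repeated division:
29133 = 4·6761 + 2089
6761 = 3·2089 + 494
2089 = 4·494 + 113
494 = 4·113 + 42
113 = 2·42 + 29
42 = 1·29 + 13
29 = 2·13 + 3
13 = 4·3 + 1
3 = 3·1 + 0
gcd = 1, so the inverse exists. Back-substitute:
1 = 13 − 4·3
1 = −4·29 + 9·13
1 = 9·42 − 13·29
1 = −13·113 + 35·42
1 = 35·494 − 153·113
1 = −153·2089 + 647·494
1 = 647·6761 − 2094·2089
1 = −2094·29133 + 9023·6761
So 6761·9023 ≡ 1 (mod 29133).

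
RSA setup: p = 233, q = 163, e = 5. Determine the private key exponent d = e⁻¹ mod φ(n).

7517

φ(n) = (p−1)(q−1) = 232·162 = 37584.
Need d with 5·d ≡ 1 (mod 37584). Apply the extended Euclidean algorithm:
37584 = 7516×5 + 4
5 = 1×4 + 1
4 = 4×1 + 0
Back-substitute:
1 = 5 − 4
1 = −37584 + 7517·5
So 5·7517 ≡ 1 (mod 37584), hence d = 7517.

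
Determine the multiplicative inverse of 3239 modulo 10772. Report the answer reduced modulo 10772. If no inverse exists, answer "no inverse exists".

gcd(10772, 3239) by repeated division:
10772 = 3*3239 + 1055
3239 = 3*1055 + 74
1055 = 14*74 + 19
74 = 3*19 + 17
19 = 1*17 + 2
17 = 8*2 + 1
2 = 2*1 + 0
The gcd is 1. Working backward:
1 = 17 − 8·2
1 = −8·19 + 9·17
1 = 9·74 − 35·19
1 = −35·1055 + 499·74
1 = 499·3239 − 1532·1055
1 = −1532·10772 + 5095·3239
So 3239·5095 ≡ 1 (mod 10772).

5095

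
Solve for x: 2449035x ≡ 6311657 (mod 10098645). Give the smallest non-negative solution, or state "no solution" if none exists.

gcd(2449035, 10098645):
10098645 = 4·2449035 + 302505
2449035 = 8·302505 + 28995
302505 = 10·28995 + 12555
28995 = 2·12555 + 3885
12555 = 3·3885 + 900
3885 = 4·900 + 285
900 = 3·285 + 45
285 = 6·45 + 15
45 = 3·15 + 0
gcd = 15, but 15 ∤ 6311657, so the congruence has no solution.

no solution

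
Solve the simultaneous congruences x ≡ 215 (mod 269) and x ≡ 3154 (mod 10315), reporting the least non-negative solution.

Write x = 215 + 269·k. Then 269·k ≡ 3154 − 215 ≡ 2939 (mod 10315).
Need 269⁻¹ mod 10315. Extended Euclid on (10315, 269):
10315 = 38×269 + 93
269 = 2×93 + 83
93 = 1×83 + 10
83 = 8×10 + 3
10 = 3×3 + 1
3 = 3×1 + 0
Back-substitute:
1 = 10 − 3·3
1 = −3·83 + 25·10
1 = 25·93 − 28·83
1 = −28·269 + 81·93
1 = 81·10315 − 3106·269
269⁻¹ ≡ 7209 (mod 10315), so k ≡ 7209·2939 ≡ 241 (mod 10315).
x = 215 + 269·241 = 65044.

65044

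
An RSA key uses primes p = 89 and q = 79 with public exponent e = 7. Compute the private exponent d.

4903

φ(n) = (p−1)(q−1) = 88·78 = 6864.
Need d with 7·d ≡ 1 (mod 6864). Apply the extended Euclidean algorithm:
6864 = 980×7 + 4
7 = 1×4 + 3
4 = 1×3 + 1
3 = 3×1 + 0
Back-substitute:
1 = 4 − 3
1 = −7 + 2·4
1 = 2·6864 − 1961·7
So 7·(-1961) ≡ 1 (mod 6864), hence d ≡ -1961 ≡ 4903 (mod 6864).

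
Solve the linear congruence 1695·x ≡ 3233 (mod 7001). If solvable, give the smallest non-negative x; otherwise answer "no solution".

First find gcd(1695, 7001):
7001 = 4×1695 + 221
1695 = 7×221 + 148
221 = 1×148 + 73
148 = 2×73 + 2
73 = 36×2 + 1
2 = 2×1 + 0
gcd = 1, so a unique solution mod 7001 exists.
Back-substitute for the Bézout coefficients:
1 = 73 − 36·2
1 = −36·148 + 73·73
1 = 73·221 − 109·148
1 = −109·1695 + 836·221
1 = 836·7001 − 3453·1695
So 1695·(-3453) ≡ 1 (mod 7001), giving 1695⁻¹ ≡ 3548.
x ≡ 1695⁻¹·3233 ≡ 3548·3233 ≡ 3046 (mod 7001).

3046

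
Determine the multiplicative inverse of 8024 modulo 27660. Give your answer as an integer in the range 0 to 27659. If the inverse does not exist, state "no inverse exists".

no inverse exists

Euclidean algorithm on 27660, 8024:
27660 = 3×8024 + 3588
8024 = 2×3588 + 848
3588 = 4×848 + 196
848 = 4×196 + 64
196 = 3×64 + 4
64 = 16×4 + 0
Since gcd = 4 > 1, 8024 is not a unit mod 27660.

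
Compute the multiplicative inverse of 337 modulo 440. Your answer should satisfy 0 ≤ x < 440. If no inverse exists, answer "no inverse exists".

393

Extended Euclidean algorithm:
440 = 1*337 + 103
337 = 3*103 + 28
103 = 3*28 + 19
28 = 1*19 + 9
19 = 2*9 + 1
9 = 9*1 + 0
The gcd is 1. Working backward:
1 = 19 − 2·9
1 = −2·28 + 3·19
1 = 3·103 − 11·28
1 = −11·337 + 36·103
1 = 36·440 − 47·337
Hence 337⁻¹ ≡ -47 ≡ 393 (mod 440).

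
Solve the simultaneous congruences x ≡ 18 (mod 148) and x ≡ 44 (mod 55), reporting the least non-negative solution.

Write x = 18 + 148·k. Then 148·k ≡ 44 − 18 ≡ 26 (mod 55).
Need 148⁻¹ mod 55. Extended Euclid on (55, 38):
55 = 1·38 + 17
38 = 2·17 + 4
17 = 4·4 + 1
4 = 4·1 + 0
Back-substitute:
1 = 17 − 4·4
1 = −4·38 + 9·17
1 = 9·55 − 13·38
148⁻¹ ≡ 42 (mod 55), so k ≡ 42·26 ≡ 47 (mod 55).
x = 18 + 148·47 = 6974.

6974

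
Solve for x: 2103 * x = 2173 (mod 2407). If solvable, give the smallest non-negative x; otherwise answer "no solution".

460

First find gcd(2103, 2407):
2407 = 1·2103 + 304
2103 = 6·304 + 279
304 = 1·279 + 25
279 = 11·25 + 4
25 = 6·4 + 1
4 = 4·1 + 0
gcd = 1, so a unique solution mod 2407 exists.
Back-substitute for the Bézout coefficients:
1 = 25 − 6·4
1 = −6·279 + 67·25
1 = 67·304 − 73·279
1 = −73·2103 + 505·304
1 = 505·2407 − 578·2103
So 2103·(-578) ≡ 1 (mod 2407), giving 2103⁻¹ ≡ 1829.
x ≡ 2103⁻¹·2173 ≡ 1829·2173 ≡ 460 (mod 2407).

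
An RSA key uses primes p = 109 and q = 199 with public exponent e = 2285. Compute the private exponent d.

18773

φ(n) = (p−1)(q−1) = 108·198 = 21384.
Need d with 2285·d ≡ 1 (mod 21384). Apply the extended Euclidean algorithm:
21384 = 9×2285 + 819
2285 = 2×819 + 647
819 = 1×647 + 172
647 = 3×172 + 131
172 = 1×131 + 41
131 = 3×41 + 8
41 = 5×8 + 1
8 = 8×1 + 0
Back-substitute:
1 = 41 − 5·8
1 = −5·131 + 16·41
1 = 16·172 − 21·131
1 = −21·647 + 79·172
1 = 79·819 − 100·647
1 = −100·2285 + 279·819
1 = 279·21384 − 2611·2285
So 2285·(-2611) ≡ 1 (mod 21384), hence d ≡ -2611 ≡ 18773 (mod 21384).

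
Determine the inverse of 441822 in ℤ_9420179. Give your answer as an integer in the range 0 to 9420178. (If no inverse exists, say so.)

9167544

Apply the Euclidean algorithm to 9420179 and 441822:
9420179 = 21*441822 + 141917
441822 = 3*141917 + 16071
141917 = 8*16071 + 13349
16071 = 1*13349 + 2722
13349 = 4*2722 + 2461
2722 = 1*2461 + 261
2461 = 9*261 + 112
261 = 2*112 + 37
112 = 3*37 + 1
37 = 37*1 + 0
The gcd is 1. Working backward:
1 = 112 − 3·37
1 = −3·261 + 7·112
1 = 7·2461 − 66·261
1 = −66·2722 + 73·2461
1 = 73·13349 − 358·2722
1 = −358·16071 + 431·13349
1 = 431·141917 − 3806·16071
1 = −3806·441822 + 11849·141917
1 = 11849·9420179 − 252635·441822
Hence 441822⁻¹ ≡ -252635 ≡ 9167544 (mod 9420179).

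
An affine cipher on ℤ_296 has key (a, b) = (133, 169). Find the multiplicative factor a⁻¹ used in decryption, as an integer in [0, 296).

gcd(296, 133) by repeated division:
296 = 2×133 + 30
133 = 4×30 + 13
30 = 2×13 + 4
13 = 3×4 + 1
4 = 4×1 + 0
Since gcd(133, 296) = 1, back-substitute to write 1 as a combination:
1 = 13 − 3·4
1 = −3·30 + 7·13
1 = 7·133 − 31·30
1 = −31·296 + 69·133
So 133·69 ≡ 1 (mod 296).

69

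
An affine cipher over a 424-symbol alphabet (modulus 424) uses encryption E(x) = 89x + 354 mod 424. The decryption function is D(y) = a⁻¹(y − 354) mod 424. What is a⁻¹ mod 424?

Apply the Euclidean algorithm to 424 and 89:
424 = 4*89 + 68
89 = 1*68 + 21
68 = 3*21 + 5
21 = 4*5 + 1
5 = 5*1 + 0
The gcd is 1. Working backward:
1 = 21 − 4·5
1 = −4·68 + 13·21
1 = 13·89 − 17·68
1 = −17·424 + 81·89
So 89·81 ≡ 1 (mod 424).

81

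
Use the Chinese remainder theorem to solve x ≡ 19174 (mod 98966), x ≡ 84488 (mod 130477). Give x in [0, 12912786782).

2245854612

Write x = 19174 + 98966·k. Then 98966·k ≡ 84488 − 19174 ≡ 65314 (mod 130477).
Need 98966⁻¹ mod 130477. Extended Euclid on (130477, 98966):
130477 = 1·98966 + 31511
98966 = 3·31511 + 4433
31511 = 7·4433 + 480
4433 = 9·480 + 113
480 = 4·113 + 28
113 = 4·28 + 1
28 = 28·1 + 0
Back-substitute:
1 = 113 − 4·28
1 = −4·480 + 17·113
1 = 17·4433 − 157·480
1 = −157·31511 + 1116·4433
1 = 1116·98966 − 3505·31511
1 = −3505·130477 + 4621·98966
98966⁻¹ ≡ 4621 (mod 130477), so k ≡ 4621·65314 ≡ 22693 (mod 130477).
x = 19174 + 98966·22693 = 2245854612.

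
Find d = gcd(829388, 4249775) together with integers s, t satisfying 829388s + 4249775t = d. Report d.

Apply Euclid's algorithm to 4249775 and 829388:
4249775 = 5×829388 + 102835
829388 = 8×102835 + 6708
102835 = 15×6708 + 2215
6708 = 3×2215 + 63
2215 = 35×63 + 10
63 = 6×10 + 3
10 = 3×3 + 1
3 = 3×1 + 0
gcd(829388, 4249775) = 1.
Working backward:
1 = 10 − 3·3
1 = −3·63 + 19·10
1 = 19·2215 − 668·63
1 = −668·6708 + 2023·2215
1 = 2023·102835 − 31013·6708
1 = −31013·829388 + 250127·102835
1 = 250127·4249775 − 1281648·829388
So 1 = (250127)·4249775 + (-1281648)·829388.

1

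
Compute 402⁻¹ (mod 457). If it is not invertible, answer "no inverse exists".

Apply the Euclidean algorithm to 457 and 402:
457 = 1·402 + 55
402 = 7·55 + 17
55 = 3·17 + 4
17 = 4·4 + 1
4 = 4·1 + 0
The gcd is 1. Working backward:
1 = 17 − 4·4
1 = −4·55 + 13·17
1 = 13·402 − 95·55
1 = −95·457 + 108·402
So 402·108 ≡ 1 (mod 457).

108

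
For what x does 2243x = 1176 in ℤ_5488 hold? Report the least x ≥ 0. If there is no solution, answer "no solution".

392

First find gcd(2243, 5488):
5488 = 2·2243 + 1002
2243 = 2·1002 + 239
1002 = 4·239 + 46
239 = 5·46 + 9
46 = 5·9 + 1
9 = 9·1 + 0
gcd = 1, so a unique solution mod 5488 exists.
Back-substitute for the Bézout coefficients:
1 = 46 − 5·9
1 = −5·239 + 26·46
1 = 26·1002 − 109·239
1 = −109·2243 + 244·1002
1 = 244·5488 − 597·2243
So 2243·(-597) ≡ 1 (mod 5488), giving 2243⁻¹ ≡ 4891.
x ≡ 2243⁻¹·1176 ≡ 4891·1176 ≡ 392 (mod 5488).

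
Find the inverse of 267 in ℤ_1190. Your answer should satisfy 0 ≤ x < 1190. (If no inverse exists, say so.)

Apply the Euclidean algorithm to 1190 and 267:
1190 = 4*267 + 122
267 = 2*122 + 23
122 = 5*23 + 7
23 = 3*7 + 2
7 = 3*2 + 1
2 = 2*1 + 0
Since gcd(267, 1190) = 1, back-substitute to write 1 as a combination:
1 = 7 − 3·2
1 = −3·23 + 10·7
1 = 10·122 − 53·23
1 = −53·267 + 116·122
1 = 116·1190 − 517·267
So 267·(-517) ≡ 1 (mod 1190), and -517 ≡ 673 (mod 1190).

673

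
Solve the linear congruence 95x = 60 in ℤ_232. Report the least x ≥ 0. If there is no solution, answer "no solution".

196

First find gcd(95, 232):
232 = 2×95 + 42
95 = 2×42 + 11
42 = 3×11 + 9
11 = 1×9 + 2
9 = 4×2 + 1
2 = 2×1 + 0
gcd = 1, so a unique solution mod 232 exists.
Back-substitute for the Bézout coefficients:
1 = 9 − 4·2
1 = −4·11 + 5·9
1 = 5·42 − 19·11
1 = −19·95 + 43·42
1 = 43·232 − 105·95
So 95·(-105) ≡ 1 (mod 232), giving 95⁻¹ ≡ 127.
x ≡ 95⁻¹·60 ≡ 127·60 ≡ 196 (mod 232).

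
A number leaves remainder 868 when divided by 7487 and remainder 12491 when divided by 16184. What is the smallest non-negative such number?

Write x = 868 + 7487·k. Then 7487·k ≡ 12491 − 868 ≡ 11623 (mod 16184).
Need 7487⁻¹ mod 16184. Extended Euclid on (16184, 7487):
16184 = 2·7487 + 1210
7487 = 6·1210 + 227
1210 = 5·227 + 75
227 = 3·75 + 2
75 = 37·2 + 1
2 = 2·1 + 0
Back-substitute:
1 = 75 − 37·2
1 = −37·227 + 112·75
1 = 112·1210 − 597·227
1 = −597·7487 + 3694·1210
1 = 3694·16184 − 7985·7487
7487⁻¹ ≡ 8199 (mod 16184), so k ≡ 8199·11623 ≡ 5585 (mod 16184).
x = 868 + 7487·5585 = 41815763.

41815763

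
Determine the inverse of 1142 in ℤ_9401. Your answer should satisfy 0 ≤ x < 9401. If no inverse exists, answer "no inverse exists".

Apply the Euclidean algorithm to 9401 and 1142:
9401 = 8×1142 + 265
1142 = 4×265 + 82
265 = 3×82 + 19
82 = 4×19 + 6
19 = 3×6 + 1
6 = 6×1 + 0
gcd = 1, so the inverse exists. Back-substitute:
1 = 19 − 3·6
1 = −3·82 + 13·19
1 = 13·265 − 42·82
1 = −42·1142 + 181·265
1 = 181·9401 − 1490·1142
Thus 1142·(-1490) ≡ 1 (mod 9401); reducing, -1490 mod 9401 = 7911.

7911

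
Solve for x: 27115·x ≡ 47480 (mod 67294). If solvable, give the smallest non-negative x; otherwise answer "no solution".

58262

First find gcd(27115, 67294):
67294 = 2·27115 + 13064
27115 = 2·13064 + 987
13064 = 13·987 + 233
987 = 4·233 + 55
233 = 4·55 + 13
55 = 4·13 + 3
13 = 4·3 + 1
3 = 3·1 + 0
gcd = 1, so a unique solution mod 67294 exists.
Back-substitute for the Bézout coefficients:
1 = 13 − 4·3
1 = −4·55 + 17·13
1 = 17·233 − 72·55
1 = −72·987 + 305·233
1 = 305·13064 − 4037·987
1 = −4037·27115 + 8379·13064
1 = 8379·67294 − 20795·27115
So 27115·(-20795) ≡ 1 (mod 67294), giving 27115⁻¹ ≡ 46499.
x ≡ 27115⁻¹·47480 ≡ 46499·47480 ≡ 58262 (mod 67294).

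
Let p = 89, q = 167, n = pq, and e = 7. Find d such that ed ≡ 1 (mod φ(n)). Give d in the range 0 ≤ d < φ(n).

2087

φ(n) = (p−1)(q−1) = 88·166 = 14608.
Need d with 7·d ≡ 1 (mod 14608). Apply the extended Euclidean algorithm:
14608 = 2086×7 + 6
7 = 1×6 + 1
6 = 6×1 + 0
Back-substitute:
1 = 7 − 6
1 = −14608 + 2087·7
So 7·2087 ≡ 1 (mod 14608), hence d = 2087.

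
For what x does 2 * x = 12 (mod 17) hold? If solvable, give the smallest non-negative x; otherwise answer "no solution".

6

First find gcd(2, 17):
17 = 8*2 + 1
2 = 2*1 + 0
gcd = 1, so a unique solution mod 17 exists.
Back-substitute for the Bézout coefficients:
1 = 17 − 8·2
So 2·(-8) ≡ 1 (mod 17), giving 2⁻¹ ≡ 9.
x ≡ 2⁻¹·12 ≡ 9·12 ≡ 6 (mod 17).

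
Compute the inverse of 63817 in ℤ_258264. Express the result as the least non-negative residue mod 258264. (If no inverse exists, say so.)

Run Euclid on (258264, 63817):
258264 = 4*63817 + 2996
63817 = 21*2996 + 901
2996 = 3*901 + 293
901 = 3*293 + 22
293 = 13*22 + 7
22 = 3*7 + 1
7 = 7*1 + 0
Since gcd(63817, 258264) = 1, back-substitute to write 1 as a combination:
1 = 22 − 3·7
1 = −3·293 + 40·22
1 = 40·901 − 123·293
1 = −123·2996 + 409·901
1 = 409·63817 − 8712·2996
1 = −8712·258264 + 35257·63817
So 63817·35257 ≡ 1 (mod 258264).

35257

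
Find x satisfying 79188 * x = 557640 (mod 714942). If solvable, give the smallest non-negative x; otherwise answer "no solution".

7302

First find gcd(79188, 714942):
714942 = 9*79188 + 2250
79188 = 35*2250 + 438
2250 = 5*438 + 60
438 = 7*60 + 18
60 = 3*18 + 6
18 = 3*6 + 0
gcd = 6 and 6 | 557640, so solutions exist. Divide through by 6: 13198x ≡ 92940 (mod 119157).
Now find 13198⁻¹ mod 119157:
119157 = 9*13198 + 375
13198 = 35*375 + 73
375 = 5*73 + 10
73 = 7*10 + 3
10 = 3*3 + 1
3 = 3*1 + 0
Back-substitute:
1 = 10 − 3·3
1 = −3·73 + 22·10
1 = 22·375 − 113·73
1 = −113·13198 + 3977·375
1 = 3977·119157 − 35906·13198
So 13198·(-35906) ≡ 1 (mod 119157), i.e. 13198⁻¹ ≡ 83251.
Then x ≡ 83251·92940 ≡ 7302 (mod 119157); the smallest non-negative solution is x = 7302.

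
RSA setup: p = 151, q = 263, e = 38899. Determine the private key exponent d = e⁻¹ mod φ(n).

19699

φ(n) = (p−1)(q−1) = 150·262 = 39300.
Need d with 38899·d ≡ 1 (mod 39300). Apply the extended Euclidean algorithm:
39300 = 1·38899 + 401
38899 = 97·401 + 2
401 = 200·2 + 1
2 = 2·1 + 0
Back-substitute:
1 = 401 − 200·2
1 = −200·38899 + 19401·401
1 = 19401·39300 − 19601·38899
So 38899·(-19601) ≡ 1 (mod 39300), hence d ≡ -19601 ≡ 19699 (mod 39300).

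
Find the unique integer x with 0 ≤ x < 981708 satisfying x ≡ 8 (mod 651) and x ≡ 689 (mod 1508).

629525

Write x = 8 + 651·k. Then 651·k ≡ 689 − 8 ≡ 681 (mod 1508).
Need 651⁻¹ mod 1508. Extended Euclid on (1508, 651):
1508 = 2×651 + 206
651 = 3×206 + 33
206 = 6×33 + 8
33 = 4×8 + 1
8 = 8×1 + 0
Back-substitute:
1 = 33 − 4·8
1 = −4·206 + 25·33
1 = 25·651 − 79·206
1 = −79·1508 + 183·651
651⁻¹ ≡ 183 (mod 1508), so k ≡ 183·681 ≡ 967 (mod 1508).
x = 8 + 651·967 = 629525.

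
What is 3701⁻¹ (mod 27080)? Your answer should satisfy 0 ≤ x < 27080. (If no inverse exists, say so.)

Extended Euclidean algorithm:
27080 = 7·3701 + 1173
3701 = 3·1173 + 182
1173 = 6·182 + 81
182 = 2·81 + 20
81 = 4·20 + 1
20 = 20·1 + 0
Since gcd(3701, 27080) = 1, back-substitute to write 1 as a combination:
1 = 81 − 4·20
1 = −4·182 + 9·81
1 = 9·1173 − 58·182
1 = −58·3701 + 183·1173
1 = 183·27080 − 1339·3701
Thus 3701·(-1339) ≡ 1 (mod 27080); reducing, -1339 mod 27080 = 25741.

25741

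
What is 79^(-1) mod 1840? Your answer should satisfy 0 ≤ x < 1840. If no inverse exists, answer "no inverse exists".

Run Euclid on (1840, 79):
1840 = 23×79 + 23
79 = 3×23 + 10
23 = 2×10 + 3
10 = 3×3 + 1
3 = 3×1 + 0
gcd = 1, so the inverse exists. Back-substitute:
1 = 10 − 3·3
1 = −3·23 + 7·10
1 = 7·79 − 24·23
1 = −24·1840 + 559·79
So 79·559 ≡ 1 (mod 1840).

559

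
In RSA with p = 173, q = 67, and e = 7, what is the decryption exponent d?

φ(n) = (p−1)(q−1) = 172·66 = 11352.
Need d with 7·d ≡ 1 (mod 11352). Apply the extended Euclidean algorithm:
11352 = 1621*7 + 5
7 = 1*5 + 2
5 = 2*2 + 1
2 = 2*1 + 0
Back-substitute:
1 = 5 − 2·2
1 = −2·7 + 3·5
1 = 3·11352 − 4865·7
So 7·(-4865) ≡ 1 (mod 11352), hence d ≡ -4865 ≡ 6487 (mod 11352).

6487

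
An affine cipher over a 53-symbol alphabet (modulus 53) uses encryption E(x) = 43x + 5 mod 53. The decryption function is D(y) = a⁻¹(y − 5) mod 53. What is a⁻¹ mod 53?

Run Euclid on (53, 43):
53 = 1*43 + 10
43 = 4*10 + 3
10 = 3*3 + 1
3 = 3*1 + 0
The gcd is 1. Working backward:
1 = 10 − 3·3
1 = −3·43 + 13·10
1 = 13·53 − 16·43
Hence 43⁻¹ ≡ -16 ≡ 37 (mod 53).

37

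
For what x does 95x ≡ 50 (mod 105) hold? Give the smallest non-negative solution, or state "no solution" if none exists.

First find gcd(95, 105):
105 = 1·95 + 10
95 = 9·10 + 5
10 = 2·5 + 0
gcd = 5 and 5 | 50, so solutions exist. Divide through by 5: 19x ≡ 10 (mod 21).
Now find 19⁻¹ mod 21:
21 = 1·19 + 2
19 = 9·2 + 1
2 = 2·1 + 0
Back-substitute:
1 = 19 − 9·2
1 = −9·21 + 10·19
So 19⁻¹ ≡ 10 (mod 21).
Then x ≡ 10·10 ≡ 16 (mod 21); the smallest non-negative solution is x = 16.

16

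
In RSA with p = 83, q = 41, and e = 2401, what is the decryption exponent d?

2321

φ(n) = (p−1)(q−1) = 82·40 = 3280.
Need d with 2401·d ≡ 1 (mod 3280). Apply the extended Euclidean algorithm:
3280 = 1·2401 + 879
2401 = 2·879 + 643
879 = 1·643 + 236
643 = 2·236 + 171
236 = 1·171 + 65
171 = 2·65 + 41
65 = 1·41 + 24
41 = 1·24 + 17
24 = 1·17 + 7
17 = 2·7 + 3
7 = 2·3 + 1
3 = 3·1 + 0
Back-substitute:
1 = 7 − 2·3
1 = −2·17 + 5·7
1 = 5·24 − 7·17
1 = −7·41 + 12·24
1 = 12·65 − 19·41
1 = −19·171 + 50·65
1 = 50·236 − 69·171
1 = −69·643 + 188·236
1 = 188·879 − 257·643
1 = −257·2401 + 702·879
1 = 702·3280 − 959·2401
So 2401·(-959) ≡ 1 (mod 3280), hence d ≡ -959 ≡ 2321 (mod 3280).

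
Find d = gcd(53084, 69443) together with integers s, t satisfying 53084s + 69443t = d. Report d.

Euclidean algorithm:
69443 = 1·53084 + 16359
53084 = 3·16359 + 4007
16359 = 4·4007 + 331
4007 = 12·331 + 35
331 = 9·35 + 16
35 = 2·16 + 3
16 = 5·3 + 1
3 = 3·1 + 0
gcd(53084, 69443) = 1.
Express as a combination:
1 = 16 − 5·3
1 = −5·35 + 11·16
1 = 11·331 − 104·35
1 = −104·4007 + 1259·331
1 = 1259·16359 − 5140·4007
1 = −5140·53084 + 16679·16359
1 = 16679·69443 − 21819·53084
So 1 = (16679)·69443 + (-21819)·53084.

1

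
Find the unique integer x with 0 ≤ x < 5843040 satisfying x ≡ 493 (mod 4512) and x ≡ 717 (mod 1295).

Write x = 493 + 4512·k. Then 4512·k ≡ 717 − 493 ≡ 224 (mod 1295).
Need 4512⁻¹ mod 1295. Extended Euclid on (1295, 627):
1295 = 2*627 + 41
627 = 15*41 + 12
41 = 3*12 + 5
12 = 2*5 + 2
5 = 2*2 + 1
2 = 2*1 + 0
Back-substitute:
1 = 5 − 2·2
1 = −2·12 + 5·5
1 = 5·41 − 17·12
1 = −17·627 + 260·41
1 = 260·1295 − 537·627
4512⁻¹ ≡ 758 (mod 1295), so k ≡ 758·224 ≡ 147 (mod 1295).
x = 493 + 4512·147 = 663757.

663757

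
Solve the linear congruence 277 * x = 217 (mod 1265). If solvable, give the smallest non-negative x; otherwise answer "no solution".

First find gcd(277, 1265):
1265 = 4·277 + 157
277 = 1·157 + 120
157 = 1·120 + 37
120 = 3·37 + 9
37 = 4·9 + 1
9 = 9·1 + 0
gcd = 1, so a unique solution mod 1265 exists.
Back-substitute for the Bézout coefficients:
1 = 37 − 4·9
1 = −4·120 + 13·37
1 = 13·157 − 17·120
1 = −17·277 + 30·157
1 = 30·1265 − 137·277
So 277·(-137) ≡ 1 (mod 1265), giving 277⁻¹ ≡ 1128.
x ≡ 277⁻¹·217 ≡ 1128·217 ≡ 631 (mod 1265).

631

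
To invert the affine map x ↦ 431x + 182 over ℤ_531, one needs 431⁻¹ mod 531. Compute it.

gcd(531, 431) by repeated division:
531 = 1·431 + 100
431 = 4·100 + 31
100 = 3·31 + 7
31 = 4·7 + 3
7 = 2·3 + 1
3 = 3·1 + 0
gcd = 1, so the inverse exists. Back-substitute:
1 = 7 − 2·3
1 = −2·31 + 9·7
1 = 9·100 − 29·31
1 = −29·431 + 125·100
1 = 125·531 − 154·431
So 431·(-154) ≡ 1 (mod 531), and -154 ≡ 377 (mod 531).

377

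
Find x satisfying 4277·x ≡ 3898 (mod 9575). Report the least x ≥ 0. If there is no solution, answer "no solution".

1174

First find gcd(4277, 9575):
9575 = 2*4277 + 1021
4277 = 4*1021 + 193
1021 = 5*193 + 56
193 = 3*56 + 25
56 = 2*25 + 6
25 = 4*6 + 1
6 = 6*1 + 0
gcd = 1, so a unique solution mod 9575 exists.
Back-substitute for the Bézout coefficients:
1 = 25 − 4·6
1 = −4·56 + 9·25
1 = 9·193 − 31·56
1 = −31·1021 + 164·193
1 = 164·4277 − 687·1021
1 = −687·9575 + 1538·4277
So 4277·(1538) ≡ 1 (mod 9575), giving 4277⁻¹ ≡ 1538.
x ≡ 4277⁻¹·3898 ≡ 1538·3898 ≡ 1174 (mod 9575).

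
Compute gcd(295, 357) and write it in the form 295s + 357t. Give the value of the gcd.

Euclidean algorithm:
357 = 1*295 + 62
295 = 4*62 + 47
62 = 1*47 + 15
47 = 3*15 + 2
15 = 7*2 + 1
2 = 2*1 + 0
gcd(295, 357) = 1.
Back-substituting:
1 = 15 − 7·2
1 = −7·47 + 22·15
1 = 22·62 − 29·47
1 = −29·295 + 138·62
1 = 138·357 − 167·295
So 1 = (138)·357 + (-167)·295.

1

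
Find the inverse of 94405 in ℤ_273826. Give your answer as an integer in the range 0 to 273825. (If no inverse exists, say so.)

140369

gcd(273826, 94405) by repeated division:
273826 = 2×94405 + 85016
94405 = 1×85016 + 9389
85016 = 9×9389 + 515
9389 = 18×515 + 119
515 = 4×119 + 39
119 = 3×39 + 2
39 = 19×2 + 1
2 = 2×1 + 0
gcd = 1, so the inverse exists. Back-substitute:
1 = 39 − 19·2
1 = −19·119 + 58·39
1 = 58·515 − 251·119
1 = −251·9389 + 4576·515
1 = 4576·85016 − 41435·9389
1 = −41435·94405 + 46011·85016
1 = 46011·273826 − 133457·94405
Thus 94405·(-133457) ≡ 1 (mod 273826); reducing, -133457 mod 273826 = 140369.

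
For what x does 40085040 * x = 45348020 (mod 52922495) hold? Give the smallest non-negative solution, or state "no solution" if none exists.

2972060

First find gcd(40085040, 52922495):
52922495 = 1·40085040 + 12837455
40085040 = 3·12837455 + 1572675
12837455 = 8·1572675 + 256055
1572675 = 6·256055 + 36345
256055 = 7·36345 + 1640
36345 = 22·1640 + 265
1640 = 6·265 + 50
265 = 5·50 + 15
50 = 3·15 + 5
15 = 3·5 + 0
gcd = 5 and 5 | 45348020, so solutions exist. Divide through by 5: 8017008x ≡ 9069604 (mod 10584499).
Now find 8017008⁻¹ mod 10584499:
10584499 = 1·8017008 + 2567491
8017008 = 3·2567491 + 314535
2567491 = 8·314535 + 51211
314535 = 6·51211 + 7269
51211 = 7·7269 + 328
7269 = 22·328 + 53
328 = 6·53 + 10
53 = 5·10 + 3
10 = 3·3 + 1
3 = 3·1 + 0
Back-substitute:
1 = 10 − 3·3
1 = −3·53 + 16·10
1 = 16·328 − 99·53
1 = −99·7269 + 2194·328
1 = 2194·51211 − 15457·7269
1 = −15457·314535 + 94936·51211
1 = 94936·2567491 − 774945·314535
1 = −774945·8017008 + 2419771·2567491
1 = 2419771·10584499 − 3194716·8017008
So 8017008·(-3194716) ≡ 1 (mod 10584499), i.e. 8017008⁻¹ ≡ 7389783.
Then x ≡ 7389783·9069604 ≡ 2972060 (mod 10584499); the smallest non-negative solution is x = 2972060.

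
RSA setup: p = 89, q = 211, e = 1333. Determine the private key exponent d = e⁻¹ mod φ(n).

φ(n) = (p−1)(q−1) = 88·210 = 18480.
Need d with 1333·d ≡ 1 (mod 18480). Apply the extended Euclidean algorithm:
18480 = 13·1333 + 1151
1333 = 1·1151 + 182
1151 = 6·182 + 59
182 = 3·59 + 5
59 = 11·5 + 4
5 = 1·4 + 1
4 = 4·1 + 0
Back-substitute:
1 = 5 − 4
1 = −59 + 12·5
1 = 12·182 − 37·59
1 = −37·1151 + 234·182
1 = 234·1333 − 271·1151
1 = −271·18480 + 3757·1333
So 1333·3757 ≡ 1 (mod 18480), hence d = 3757.

3757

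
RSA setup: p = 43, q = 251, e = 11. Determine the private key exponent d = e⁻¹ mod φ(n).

φ(n) = (p−1)(q−1) = 42·250 = 10500.
Need d with 11·d ≡ 1 (mod 10500). Apply the extended Euclidean algorithm:
10500 = 954×11 + 6
11 = 1×6 + 5
6 = 1×5 + 1
5 = 5×1 + 0
Back-substitute:
1 = 6 − 5
1 = −11 + 2·6
1 = 2·10500 − 1909·11
So 11·(-1909) ≡ 1 (mod 10500), hence d ≡ -1909 ≡ 8591 (mod 10500).

8591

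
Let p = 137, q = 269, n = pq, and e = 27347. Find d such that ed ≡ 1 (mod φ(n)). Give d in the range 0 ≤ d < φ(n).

φ(n) = (p−1)(q−1) = 136·268 = 36448.
Need d with 27347·d ≡ 1 (mod 36448). Apply the extended Euclidean algorithm:
36448 = 1·27347 + 9101
27347 = 3·9101 + 44
9101 = 206·44 + 37
44 = 1·37 + 7
37 = 5·7 + 2
7 = 3·2 + 1
2 = 2·1 + 0
Back-substitute:
1 = 7 − 3·2
1 = −3·37 + 16·7
1 = 16·44 − 19·37
1 = −19·9101 + 3930·44
1 = 3930·27347 − 11809·9101
1 = −11809·36448 + 15739·27347
So 27347·15739 ≡ 1 (mod 36448), hence d = 15739.

15739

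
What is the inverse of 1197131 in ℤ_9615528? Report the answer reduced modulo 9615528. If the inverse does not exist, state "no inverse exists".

Compute gcd(1197131, 9615528):
9615528 = 8*1197131 + 38480
1197131 = 31*38480 + 4251
38480 = 9*4251 + 221
4251 = 19*221 + 52
221 = 4*52 + 13
52 = 4*13 + 0
The gcd is 13, not 1, hence no inverse exists.

no inverse exists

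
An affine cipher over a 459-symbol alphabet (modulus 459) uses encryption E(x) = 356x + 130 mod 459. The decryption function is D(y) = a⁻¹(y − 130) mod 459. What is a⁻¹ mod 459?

gcd(459, 356) by repeated division:
459 = 1×356 + 103
356 = 3×103 + 47
103 = 2×47 + 9
47 = 5×9 + 2
9 = 4×2 + 1
2 = 2×1 + 0
Since gcd(356, 459) = 1, back-substitute to write 1 as a combination:
1 = 9 − 4·2
1 = −4·47 + 21·9
1 = 21·103 − 46·47
1 = −46·356 + 159·103
1 = 159·459 − 205·356
So 356·(-205) ≡ 1 (mod 459), and -205 ≡ 254 (mod 459).

254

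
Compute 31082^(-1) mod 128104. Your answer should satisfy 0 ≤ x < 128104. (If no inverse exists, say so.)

Compute gcd(31082, 128104):
128104 = 4×31082 + 3776
31082 = 8×3776 + 874
3776 = 4×874 + 280
874 = 3×280 + 34
280 = 8×34 + 8
34 = 4×8 + 2
8 = 4×2 + 0
The gcd is 2, not 1, hence no inverse exists.

no inverse exists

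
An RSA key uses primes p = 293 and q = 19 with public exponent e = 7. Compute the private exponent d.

φ(n) = (p−1)(q−1) = 292·18 = 5256.
Need d with 7·d ≡ 1 (mod 5256). Apply the extended Euclidean algorithm:
5256 = 750·7 + 6
7 = 1·6 + 1
6 = 6·1 + 0
Back-substitute:
1 = 7 − 6
1 = −5256 + 751·7
So 7·751 ≡ 1 (mod 5256), hence d = 751.

751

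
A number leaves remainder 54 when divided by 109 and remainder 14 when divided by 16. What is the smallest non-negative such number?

Write x = 54 + 109·k. Then 109·k ≡ 14 − 54 ≡ 8 (mod 16).
Need 109⁻¹ mod 16. Extended Euclid on (16, 13):
16 = 1*13 + 3
13 = 4*3 + 1
3 = 3*1 + 0
Back-substitute:
1 = 13 − 4·3
1 = −4·16 + 5·13
109⁻¹ ≡ 5 (mod 16), so k ≡ 5·8 ≡ 8 (mod 16).
x = 54 + 109·8 = 926.

926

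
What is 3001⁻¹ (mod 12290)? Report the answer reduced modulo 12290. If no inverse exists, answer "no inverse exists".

3051

Run Euclid on (12290, 3001):
12290 = 4·3001 + 286
3001 = 10·286 + 141
286 = 2·141 + 4
141 = 35·4 + 1
4 = 4·1 + 0
gcd = 1, so the inverse exists. Back-substitute:
1 = 141 − 35·4
1 = −35·286 + 71·141
1 = 71·3001 − 745·286
1 = −745·12290 + 3051·3001
So 3001·3051 ≡ 1 (mod 12290).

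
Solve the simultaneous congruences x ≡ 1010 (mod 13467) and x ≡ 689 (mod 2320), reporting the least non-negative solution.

6424769

Write x = 1010 + 13467·k. Then 13467·k ≡ 689 − 1010 ≡ 1999 (mod 2320).
Need 13467⁻¹ mod 2320. Extended Euclid on (2320, 1867):
2320 = 1·1867 + 453
1867 = 4·453 + 55
453 = 8·55 + 13
55 = 4·13 + 3
13 = 4·3 + 1
3 = 3·1 + 0
Back-substitute:
1 = 13 − 4·3
1 = −4·55 + 17·13
1 = 17·453 − 140·55
1 = −140·1867 + 577·453
1 = 577·2320 − 717·1867
13467⁻¹ ≡ 1603 (mod 2320), so k ≡ 1603·1999 ≡ 477 (mod 2320).
x = 1010 + 13467·477 = 6424769.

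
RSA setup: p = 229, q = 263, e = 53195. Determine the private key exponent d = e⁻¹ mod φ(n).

41891

φ(n) = (p−1)(q−1) = 228·262 = 59736.
Need d with 53195·d ≡ 1 (mod 59736). Apply the extended Euclidean algorithm:
59736 = 1×53195 + 6541
53195 = 8×6541 + 867
6541 = 7×867 + 472
867 = 1×472 + 395
472 = 1×395 + 77
395 = 5×77 + 10
77 = 7×10 + 7
10 = 1×7 + 3
7 = 2×3 + 1
3 = 3×1 + 0
Back-substitute:
1 = 7 − 2·3
1 = −2·10 + 3·7
1 = 3·77 − 23·10
1 = −23·395 + 118·77
1 = 118·472 − 141·395
1 = −141·867 + 259·472
1 = 259·6541 − 1954·867
1 = −1954·53195 + 15891·6541
1 = 15891·59736 − 17845·53195
So 53195·(-17845) ≡ 1 (mod 59736), hence d ≡ -17845 ≡ 41891 (mod 59736).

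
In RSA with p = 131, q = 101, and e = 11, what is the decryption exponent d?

φ(n) = (p−1)(q−1) = 130·100 = 13000.
Need d with 11·d ≡ 1 (mod 13000). Apply the extended Euclidean algorithm:
13000 = 1181×11 + 9
11 = 1×9 + 2
9 = 4×2 + 1
2 = 2×1 + 0
Back-substitute:
1 = 9 − 4·2
1 = −4·11 + 5·9
1 = 5·13000 − 5909·11
So 11·(-5909) ≡ 1 (mod 13000), hence d ≡ -5909 ≡ 7091 (mod 13000).

7091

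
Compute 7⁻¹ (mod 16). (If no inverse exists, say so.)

7

gcd(16, 7) by repeated division:
16 = 2*7 + 2
7 = 3*2 + 1
2 = 2*1 + 0
Since gcd(7, 16) = 1, back-substitute to write 1 as a combination:
1 = 7 − 3·2
1 = −3·16 + 7·7
So 7·7 ≡ 1 (mod 16).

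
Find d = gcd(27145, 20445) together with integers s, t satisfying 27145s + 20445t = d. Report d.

5

Euclidean algorithm:
27145 = 1·20445 + 6700
20445 = 3·6700 + 345
6700 = 19·345 + 145
345 = 2·145 + 55
145 = 2·55 + 35
55 = 1·35 + 20
35 = 1·20 + 15
20 = 1·15 + 5
15 = 3·5 + 0
gcd(27145, 20445) = 5.
Back-substituting:
5 = 20 − 15
5 = −35 + 2·20
5 = 2·55 − 3·35
5 = −3·145 + 8·55
5 = 8·345 − 19·145
5 = −19·6700 + 369·345
5 = 369·20445 − 1126·6700
5 = −1126·27145 + 1495·20445
So 5 = (-1126)·27145 + (1495)·20445.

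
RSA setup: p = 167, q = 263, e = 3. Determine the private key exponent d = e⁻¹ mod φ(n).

28995

φ(n) = (p−1)(q−1) = 166·262 = 43492.
Need d with 3·d ≡ 1 (mod 43492). Apply the extended Euclidean algorithm:
43492 = 14497*3 + 1
3 = 3*1 + 0
Back-substitute:
1 = 43492 − 14497·3
So 3·(-14497) ≡ 1 (mod 43492), hence d ≡ -14497 ≡ 28995 (mod 43492).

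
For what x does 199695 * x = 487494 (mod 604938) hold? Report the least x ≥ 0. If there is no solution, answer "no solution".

First find gcd(199695, 604938):
604938 = 3×199695 + 5853
199695 = 34×5853 + 693
5853 = 8×693 + 309
693 = 2×309 + 75
309 = 4×75 + 9
75 = 8×9 + 3
9 = 3×3 + 0
gcd = 3 and 3 | 487494, so solutions exist. Divide through by 3: 66565x ≡ 162498 (mod 201646).
Now find 66565⁻¹ mod 201646:
201646 = 3*66565 + 1951
66565 = 34*1951 + 231
1951 = 8*231 + 103
231 = 2*103 + 25
103 = 4*25 + 3
25 = 8*3 + 1
3 = 3*1 + 0
Back-substitute:
1 = 25 − 8·3
1 = −8·103 + 33·25
1 = 33·231 − 74·103
1 = −74·1951 + 625·231
1 = 625·66565 − 21324·1951
1 = −21324·201646 + 64597·66565
So 66565⁻¹ ≡ 64597 (mod 201646).
Then x ≡ 64597·162498 ≡ 200776 (mod 201646); the smallest non-negative solution is x = 200776.

200776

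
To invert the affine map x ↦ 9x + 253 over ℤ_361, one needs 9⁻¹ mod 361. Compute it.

gcd(361, 9) by repeated division:
361 = 40·9 + 1
9 = 9·1 + 0
Since gcd(9, 361) = 1, back-substitute to write 1 as a combination:
1 = 361 − 40·9
Hence 9⁻¹ ≡ -40 ≡ 321 (mod 361).

321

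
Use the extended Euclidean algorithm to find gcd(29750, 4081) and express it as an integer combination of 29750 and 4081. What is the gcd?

7

Apply Euclid's algorithm to 29750 and 4081:
29750 = 7*4081 + 1183
4081 = 3*1183 + 532
1183 = 2*532 + 119
532 = 4*119 + 56
119 = 2*56 + 7
56 = 8*7 + 0
gcd(29750, 4081) = 7.
Back-substituting:
7 = 119 − 2·56
7 = −2·532 + 9·119
7 = 9·1183 − 20·532
7 = −20·4081 + 69·1183
7 = 69·29750 − 503·4081
So 7 = (69)·29750 + (-503)·4081.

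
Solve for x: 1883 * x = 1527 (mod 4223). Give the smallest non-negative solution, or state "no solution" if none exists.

557

First find gcd(1883, 4223):
4223 = 2*1883 + 457
1883 = 4*457 + 55
457 = 8*55 + 17
55 = 3*17 + 4
17 = 4*4 + 1
4 = 4*1 + 0
gcd = 1, so a unique solution mod 4223 exists.
Back-substitute for the Bézout coefficients:
1 = 17 − 4·4
1 = −4·55 + 13·17
1 = 13·457 − 108·55
1 = −108·1883 + 445·457
1 = 445·4223 − 998·1883
So 1883·(-998) ≡ 1 (mod 4223), giving 1883⁻¹ ≡ 3225.
x ≡ 1883⁻¹·1527 ≡ 3225·1527 ≡ 557 (mod 4223).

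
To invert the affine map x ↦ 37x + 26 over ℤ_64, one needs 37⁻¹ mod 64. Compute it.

45

Extended Euclidean algorithm:
64 = 1*37 + 27
37 = 1*27 + 10
27 = 2*10 + 7
10 = 1*7 + 3
7 = 2*3 + 1
3 = 3*1 + 0
The gcd is 1. Working backward:
1 = 7 − 2·3
1 = −2·10 + 3·7
1 = 3·27 − 8·10
1 = −8·37 + 11·27
1 = 11·64 − 19·37
So 37·(-19) ≡ 1 (mod 64), and -19 ≡ 45 (mod 64).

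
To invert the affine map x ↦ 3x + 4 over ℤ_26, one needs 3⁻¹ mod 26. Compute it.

Run Euclid on (26, 3):
26 = 8×3 + 2
3 = 1×2 + 1
2 = 2×1 + 0
Since gcd(3, 26) = 1, back-substitute to write 1 as a combination:
1 = 3 − 2
1 = −26 + 9·3
So 3·9 ≡ 1 (mod 26).

9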